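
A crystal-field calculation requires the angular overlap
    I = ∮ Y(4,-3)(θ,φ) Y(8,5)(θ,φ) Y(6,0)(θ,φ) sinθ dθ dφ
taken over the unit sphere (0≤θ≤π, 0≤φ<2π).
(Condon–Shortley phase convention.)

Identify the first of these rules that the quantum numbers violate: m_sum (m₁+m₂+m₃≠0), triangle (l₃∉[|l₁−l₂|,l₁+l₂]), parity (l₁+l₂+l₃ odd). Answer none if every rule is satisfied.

m_sum

Σmᵢ = 2  ✗
l₃∈[|l₁−l₂|,l₁+l₂]=[4,12], have l₃=6
Σlᵢ = 18 ⇒ even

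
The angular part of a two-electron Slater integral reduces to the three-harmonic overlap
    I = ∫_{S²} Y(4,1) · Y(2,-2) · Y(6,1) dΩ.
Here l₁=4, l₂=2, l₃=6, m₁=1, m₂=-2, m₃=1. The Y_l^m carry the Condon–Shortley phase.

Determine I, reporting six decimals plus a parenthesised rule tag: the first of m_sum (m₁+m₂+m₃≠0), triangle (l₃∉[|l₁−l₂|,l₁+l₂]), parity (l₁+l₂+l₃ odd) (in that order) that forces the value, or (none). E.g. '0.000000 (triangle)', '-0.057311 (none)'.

-0.094091 (none)

Rules hold: Σm=0, L=12 even, 2≤6≤6.
N = 9·5·13 = 585
Δ = 0!·8!·4!/13! = 1/6435
Racah Σ t=0..0: t=0:+1/2304 = 1/2304
⇒ 3j(4 2 6; 0 0 0)² = 5/143, sgn +1
Racah Σ t=0..0: t=0:+1/17280 = 1/17280
⇒ 3j(4 2 6; 1 -2 1)² = 7/1287, sgn -1
4πI² = N·(3j₀)²·(3jₘ)² = 175/1573
I = -1·√(0.111252/4π) = -0.09409136
No selection rule forces the value: the integral is nonzero (none).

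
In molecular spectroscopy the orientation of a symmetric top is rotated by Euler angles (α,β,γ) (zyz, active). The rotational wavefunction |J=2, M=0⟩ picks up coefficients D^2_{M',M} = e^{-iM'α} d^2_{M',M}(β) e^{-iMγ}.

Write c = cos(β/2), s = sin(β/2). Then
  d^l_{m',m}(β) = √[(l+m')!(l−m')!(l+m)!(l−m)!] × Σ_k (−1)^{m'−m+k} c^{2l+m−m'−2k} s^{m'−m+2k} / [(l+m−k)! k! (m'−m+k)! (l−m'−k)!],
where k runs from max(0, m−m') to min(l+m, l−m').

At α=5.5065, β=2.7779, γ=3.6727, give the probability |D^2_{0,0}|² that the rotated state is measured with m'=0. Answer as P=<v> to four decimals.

P=0.6564

D^2_{0,0}(5.5065,2.7779,3.6727) = e^{-i·0·5.5065}·d^2_{0,0}(2.7779)·e^{-i·0·3.6727}. Compute d first:
With c≡cos(β/2)=0.180846 and s≡sin(β/2)=0.983511, N=[2·2·2·2]^{1/2}=4.000000
k∈{0,1,2} keeps every argument non-negative
  k=0: (−1)^0·4.0000/(4)·0.1808^4·0.9835^0 = +0.001070
  k=1: (−1)^1·4.0000/(1)·0.1808^2·0.9835^2 = -0.126542
  k=2: (−1)^2·4.0000/(4)·0.1808^0·0.9835^4 = +0.935659
d^2_{0,0}(2.7779) = +0.001070 -0.126542 +0.935659 = +0.810187
|D^2_{0,0}|² = |d^2_{0,0}(β)|² = (+0.810187)² = 0.656402 (the z-rotation phases have unit modulus)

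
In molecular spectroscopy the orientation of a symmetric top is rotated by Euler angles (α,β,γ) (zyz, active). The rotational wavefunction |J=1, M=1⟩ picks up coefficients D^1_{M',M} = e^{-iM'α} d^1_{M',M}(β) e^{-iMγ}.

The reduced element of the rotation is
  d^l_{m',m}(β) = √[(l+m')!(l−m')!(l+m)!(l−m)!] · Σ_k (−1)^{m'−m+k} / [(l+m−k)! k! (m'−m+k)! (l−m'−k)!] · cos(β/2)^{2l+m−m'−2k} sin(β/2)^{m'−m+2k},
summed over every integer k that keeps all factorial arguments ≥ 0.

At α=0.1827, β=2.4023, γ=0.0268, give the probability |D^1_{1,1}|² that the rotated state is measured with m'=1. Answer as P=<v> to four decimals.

Split into d^1_{1,1}(β=2.4023) × two z-phases.
c=cos(2.402300/2)=0.361286, s=sin(2.402300/2)=0.932455; N=√[2·1·2·1]=2.000000
The bounds max(0,m−m')=0 and min(l+m,l−m')=0 give 1 term
  k=0: (−1)^0·2.0000/(2)·0.3613^2·0.9325^0 = +0.130527
d^1_{1,1}(2.4023) = +0.130527
|D^1_{1,1}|² = |d^1_{1,1}(β)|² = (+0.130527)² = 0.017037 (the z-rotation phases have unit modulus)

P=0.0170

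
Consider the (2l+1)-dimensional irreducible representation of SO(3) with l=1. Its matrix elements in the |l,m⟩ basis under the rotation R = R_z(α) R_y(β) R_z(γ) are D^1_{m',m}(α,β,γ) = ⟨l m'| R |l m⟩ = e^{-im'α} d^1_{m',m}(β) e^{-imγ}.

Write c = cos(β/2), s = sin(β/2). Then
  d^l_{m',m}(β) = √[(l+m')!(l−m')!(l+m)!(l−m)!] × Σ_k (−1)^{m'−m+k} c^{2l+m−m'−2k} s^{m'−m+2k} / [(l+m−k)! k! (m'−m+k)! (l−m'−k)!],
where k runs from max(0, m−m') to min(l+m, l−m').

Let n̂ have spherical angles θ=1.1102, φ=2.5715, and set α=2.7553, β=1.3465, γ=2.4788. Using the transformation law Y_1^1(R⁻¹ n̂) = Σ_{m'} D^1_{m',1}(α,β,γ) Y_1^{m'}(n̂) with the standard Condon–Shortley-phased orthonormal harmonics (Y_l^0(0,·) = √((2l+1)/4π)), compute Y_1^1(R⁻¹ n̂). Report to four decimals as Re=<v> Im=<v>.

Need the full column D^1_{m',1} for m'=−1..1 at α=2.7553, β=1.3465, γ=2.4788.
cos(β/2)=0.781799, sin(β/2)=0.623530
d^1_{-1,1}: single k=2 term ⇒ +0.388790;  D = +0.374022+0.106136i
d^1_{0,1}: single k=1 term ⇒ +0.689394;  D = -0.543434-0.424199i
d^1_{1,1}: single k=0 term ⇒ +0.611210;  D = +0.304605+0.529900i
Y_1^{m'}(θ=1.1102,φ=2.5715) and Σ D·Y over m':
  (+0.3740+0.1061i)·(-0.2605-0.1670i)  (-0.5434-0.4242i)·(+0.2172+0.0000i)  (+0.3046+0.5299i)·(+0.2605-0.1670i)
Y_1^1(R⁻¹ n̂) = -0.029867-0.095071i

Re=-0.0299 Im=-0.0951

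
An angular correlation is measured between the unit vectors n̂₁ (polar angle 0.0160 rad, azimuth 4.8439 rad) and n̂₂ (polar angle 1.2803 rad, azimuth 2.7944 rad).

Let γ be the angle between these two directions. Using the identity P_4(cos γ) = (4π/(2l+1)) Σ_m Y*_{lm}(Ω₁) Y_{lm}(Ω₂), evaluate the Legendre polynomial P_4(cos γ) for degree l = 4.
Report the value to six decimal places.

Term-by-term m-sum for l=4 (normalisation 4π/9 = 1.396263):
  m=-4: Y*=(0.000000, 0.000000)  Y=(0.067503, 0.366739)  product (-0.000000, 0.000000)
  m=-3: Y*=(-0.000002, 0.000005)  Y=(-0.159188, -0.272178)  product (0.000002, -0.000000)
  m=-2: Y*=(-0.000496, -0.000134)  Y=(-0.100457, -0.083654)  product (0.000039, 0.000055)
  m=-1: Y*=(0.003968, -0.029998)  Y=(0.296134, 0.107156)  product (0.004389, -0.008458)
  m=+0: Y*=(0.845201, -0.000000)  Y=(0.081915, 0.000000)  product (0.069235, 0.000000)
  m=+1: Y*=(-0.003968, -0.029998)  Y=(-0.296134, 0.107156)  product (0.004389, 0.008458)
  m=+2: Y*=(-0.000496, 0.000134)  Y=(-0.100457, 0.083654)  product (0.000039, -0.000055)
  m=+3: Y*=(0.000002, 0.000005)  Y=(0.159188, -0.272178)  product (0.000002, 0.000000)
  m=+4: Y*=(0.000000, -0.000000)  Y=(0.067503, -0.366739)  product (-0.000000, -0.000000)
Total Σ_m = (0.078094, 0.000000). Multiply by 1.396263: (0.109040, 0.000000). P_4(cos γ) = 0.109040

0.109040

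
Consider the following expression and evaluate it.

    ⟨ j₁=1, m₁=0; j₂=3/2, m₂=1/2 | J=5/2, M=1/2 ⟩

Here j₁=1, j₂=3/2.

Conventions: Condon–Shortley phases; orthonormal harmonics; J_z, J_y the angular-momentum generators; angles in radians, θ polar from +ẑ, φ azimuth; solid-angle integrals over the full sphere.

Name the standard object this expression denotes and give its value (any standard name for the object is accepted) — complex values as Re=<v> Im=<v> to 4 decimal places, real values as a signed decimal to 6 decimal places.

This is a Clebsch–Gordan (vector-coupling) coefficient.
j₁+j₂−J=0  J+j₁−j₂=2  J−j₁+j₂=3  j₁+j₂+J+1=6
(j₁±m₁, j₂±m₂, J±M) = (1,1,2,1,3,2)
P² = 12/5
sum k=0..0:
  [0] +1/2 = 1/2
S = 1/2
C² = P²·S² = 3/5 ; C = +0.774597

Clebsch–Gordan coefficient, +√(3/5) ≈ +0.774597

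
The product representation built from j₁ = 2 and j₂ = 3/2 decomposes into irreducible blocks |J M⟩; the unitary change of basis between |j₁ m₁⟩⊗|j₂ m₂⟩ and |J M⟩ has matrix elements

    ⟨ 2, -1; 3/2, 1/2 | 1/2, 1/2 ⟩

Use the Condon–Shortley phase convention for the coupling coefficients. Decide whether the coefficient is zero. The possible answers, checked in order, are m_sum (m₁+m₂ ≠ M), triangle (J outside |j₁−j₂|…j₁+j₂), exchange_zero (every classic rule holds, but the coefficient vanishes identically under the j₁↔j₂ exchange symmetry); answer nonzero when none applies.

m_sum

m-sum: m₁+m₂ = -1+1/2 = -1/2, M = 1/2  ✗ ⇒ coefficient is 0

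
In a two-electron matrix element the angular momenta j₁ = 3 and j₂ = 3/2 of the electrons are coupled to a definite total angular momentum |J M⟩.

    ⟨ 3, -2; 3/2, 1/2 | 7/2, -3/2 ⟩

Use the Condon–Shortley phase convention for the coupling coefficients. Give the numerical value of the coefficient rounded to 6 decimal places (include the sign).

√[8·1!5!2!/9! · 1!5!2!1!2!5!] = √(6400/21)
  +(−1)^0/∏(0,1,5,2,0,0)! = 1/240  (running 1/240)
  +(−1)^1/∏(1,0,4,1,1,1)! = -1/24  (running -3/80)
⟨..|..⟩ = √(6400/21)·(-3/80) = -0.654654

-0.654654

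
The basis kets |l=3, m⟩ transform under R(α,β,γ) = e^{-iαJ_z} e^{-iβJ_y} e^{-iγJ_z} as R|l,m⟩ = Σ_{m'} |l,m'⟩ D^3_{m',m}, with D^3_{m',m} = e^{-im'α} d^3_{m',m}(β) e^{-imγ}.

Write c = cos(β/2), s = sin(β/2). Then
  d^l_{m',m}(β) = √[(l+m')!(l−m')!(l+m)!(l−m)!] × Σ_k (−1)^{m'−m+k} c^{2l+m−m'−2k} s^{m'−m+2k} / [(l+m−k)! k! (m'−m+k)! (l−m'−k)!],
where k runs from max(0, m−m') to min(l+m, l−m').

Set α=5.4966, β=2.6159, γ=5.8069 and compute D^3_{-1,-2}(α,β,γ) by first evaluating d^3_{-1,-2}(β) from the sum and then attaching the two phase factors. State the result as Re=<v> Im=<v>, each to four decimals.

Re=-0.0161 Im=-0.0949

D^3_{-1,-2}(5.4966,2.6159,5.8069) = e^{-i·-1·5.4966}·d^3_{-1,-2}(2.6159)·e^{-i·-2·5.8069}. Compute d first:
Half-angle: c=0.259830, s=0.965654. N=√(2·24·1·120)=75.894664
The bounds max(0,m−m')=0 and min(l+m,l−m')=1 give 2 terms
  k=0: (−1)^1·75.8947/(24)·0.2598^5·0.9657^1 = -0.003616
  k=1: (−1)^2·75.8947/(12)·0.2598^3·0.9657^3 = +0.099900
d^3_{-1,-2}(2.6159) = -0.003616 +0.099900 = +0.096283
D = (+0.706267-0.707946i)·(+0.096283)·(+0.579590-0.814908i) = -0.016134-0.094922i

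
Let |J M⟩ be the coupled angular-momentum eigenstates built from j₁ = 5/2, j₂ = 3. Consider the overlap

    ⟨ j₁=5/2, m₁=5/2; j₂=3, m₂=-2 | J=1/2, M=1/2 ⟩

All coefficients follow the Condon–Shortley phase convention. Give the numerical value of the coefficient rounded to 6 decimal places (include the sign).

+0.218218  (= +√(1/21))

triangle: 5!×0!×1!/7! = 120/5040
(j±m)!: 5!×0!×1!×5!×1!×0! = 14400
prefactor² = (2J+1)×Δ×N² = 4800/7
  k=0: +1/(0!×5!×0!×1!×0!×0!) = 1/120
Σ = 1/120  ⇒  CG² = 4800/7×(1/120)² = 1/21
CG = +√(1/21) = +0.218218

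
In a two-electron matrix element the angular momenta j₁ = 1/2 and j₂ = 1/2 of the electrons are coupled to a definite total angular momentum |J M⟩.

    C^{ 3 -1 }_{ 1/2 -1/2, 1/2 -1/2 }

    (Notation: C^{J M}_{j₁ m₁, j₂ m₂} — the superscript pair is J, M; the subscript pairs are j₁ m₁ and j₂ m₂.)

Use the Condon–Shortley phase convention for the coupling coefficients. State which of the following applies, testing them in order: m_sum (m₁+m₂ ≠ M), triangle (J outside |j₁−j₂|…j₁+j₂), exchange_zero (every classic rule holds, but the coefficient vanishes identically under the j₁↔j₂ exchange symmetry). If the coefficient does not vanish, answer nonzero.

m-sum: m₁+m₂ = -1/2+(-1/2) = -1, M = -1  ✓
triangle: need |j₁−j₂| ≤ J ≤ j₁+j₂, i.e. J ∈ [0, 1]; J = 3 is outside ✗ ⇒ coefficient is 0

triangle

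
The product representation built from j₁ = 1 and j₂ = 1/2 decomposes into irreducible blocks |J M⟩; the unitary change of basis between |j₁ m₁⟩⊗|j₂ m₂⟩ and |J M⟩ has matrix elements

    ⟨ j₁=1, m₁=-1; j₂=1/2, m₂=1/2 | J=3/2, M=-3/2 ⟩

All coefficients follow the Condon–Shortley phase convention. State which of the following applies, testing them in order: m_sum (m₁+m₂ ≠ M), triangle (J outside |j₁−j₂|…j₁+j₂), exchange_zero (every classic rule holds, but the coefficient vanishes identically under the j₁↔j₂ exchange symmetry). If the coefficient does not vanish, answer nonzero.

m_sum

m-sum: m₁+m₂ = -1+1/2 = -1/2, M = -3/2  ✗ ⇒ coefficient is 0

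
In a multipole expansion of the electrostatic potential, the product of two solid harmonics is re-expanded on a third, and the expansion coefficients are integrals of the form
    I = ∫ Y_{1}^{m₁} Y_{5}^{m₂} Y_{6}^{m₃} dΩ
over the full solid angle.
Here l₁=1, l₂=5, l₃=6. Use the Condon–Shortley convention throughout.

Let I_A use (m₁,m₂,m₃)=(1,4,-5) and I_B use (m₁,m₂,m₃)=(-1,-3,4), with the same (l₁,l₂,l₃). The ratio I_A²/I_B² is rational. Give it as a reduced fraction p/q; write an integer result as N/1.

11/9

l's match ⇒ only the (l;m) 3-j factors differ between A and B.
A: triangle coeff Δ(1,5,6) = 1/858; Σ_t [0,0]: t=0:+1/725760 = 1/725760; (3j)²=5/78 [(1 5 6; 1 4 -5)], sign=-1
B: triangle coeff Δ(1,5,6) = 1/858; Σ_t [0,0]: t=0:+1/161280 = 1/161280; (3j)²=15/286 [(1 5 6; -1 -3 4)], sign=+1
I_A²/I_B² = (5/78)/(15/286) = 11/9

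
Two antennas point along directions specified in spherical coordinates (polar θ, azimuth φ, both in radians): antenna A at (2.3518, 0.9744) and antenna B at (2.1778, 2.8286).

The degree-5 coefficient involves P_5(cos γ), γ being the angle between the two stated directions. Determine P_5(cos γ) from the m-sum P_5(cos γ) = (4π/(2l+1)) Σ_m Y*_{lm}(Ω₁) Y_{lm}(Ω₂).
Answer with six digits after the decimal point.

0.334532

Expand P_5 via completeness: Σ_{m} conj(Y_{5,m}) at Ω₁ times Y_{5,m} at Ω₂ —
  term(m=-5) = -0.014379-0.002229i   from Y*(Ω₁)=+0.013329-0.082796i, Y(Ω₂)=-0.001012-0.173502i
  term(m=-4) = +0.042408-0.090744i   from Y*(Ω₁)=+0.191263+0.180338i, Y(Ω₂)=-0.119436-0.361832i
  term(m=-3) = +0.119113+0.104593i   from Y*(Ω₁)=-0.418652+0.092912i, Y(Ω₂)=-0.218315-0.298285i
  term(m=-2) = +0.003852-0.002452i   from Y*(Ω₁)=+0.108123-0.272282i, Y(Ω₂)=+0.012632+0.009133i
  term(m=-1) = -0.017392-0.059717i   from Y*(Ω₁)=-0.099698-0.146861i, Y(Ω₂)=+0.333381+0.107892i
  term(m=+0) = +0.025629+0.000000i   from Y*(Ω₁)=+0.347279-0.000000i, Y(Ω₂)=+0.073798+0.000000i
  term(m=+1) = -0.017392+0.059717i   from Y*(Ω₁)=+0.099698-0.146861i, Y(Ω₂)=-0.333381+0.107892i
  term(m=+2) = +0.003852+0.002452i   from Y*(Ω₁)=+0.108123+0.272282i, Y(Ω₂)=+0.012632-0.009133i
  term(m=+3) = +0.119113-0.104593i   from Y*(Ω₁)=+0.418652+0.092912i, Y(Ω₂)=+0.218315-0.298285i
  term(m=+4) = +0.042408+0.090744i   from Y*(Ω₁)=+0.191263-0.180338i, Y(Ω₂)=-0.119436+0.361832i
  term(m=+5) = -0.014379+0.002229i   from Y*(Ω₁)=-0.013329-0.082796i, Y(Ω₂)=+0.001012-0.173502i
Σ over m = +0.292833-0.000000i; ×(4π/11) → +0.334532-0.000000i. Real part: 0.334532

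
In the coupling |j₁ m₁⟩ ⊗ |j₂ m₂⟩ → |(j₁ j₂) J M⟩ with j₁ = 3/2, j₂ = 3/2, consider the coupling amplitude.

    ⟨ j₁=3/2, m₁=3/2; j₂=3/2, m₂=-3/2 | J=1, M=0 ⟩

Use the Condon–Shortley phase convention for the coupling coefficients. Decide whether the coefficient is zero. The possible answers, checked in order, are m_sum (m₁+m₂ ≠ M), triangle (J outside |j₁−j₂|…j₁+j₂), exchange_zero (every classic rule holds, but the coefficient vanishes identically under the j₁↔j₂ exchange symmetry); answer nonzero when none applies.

nonzero

m-sum: m₁+m₂ = 3/2+(-3/2) = 0, M = 0  ✓
triangle: |j₁−j₂| = 0 ≤ J = 1 ≤ j₁+j₂ = 3  ✓
exchange: j₁≠j₂ or m₁≠m₂ — the exchange symmetry imposes no constraint here
value check: CG = +√(9/20) = +0.670820 ≠ 0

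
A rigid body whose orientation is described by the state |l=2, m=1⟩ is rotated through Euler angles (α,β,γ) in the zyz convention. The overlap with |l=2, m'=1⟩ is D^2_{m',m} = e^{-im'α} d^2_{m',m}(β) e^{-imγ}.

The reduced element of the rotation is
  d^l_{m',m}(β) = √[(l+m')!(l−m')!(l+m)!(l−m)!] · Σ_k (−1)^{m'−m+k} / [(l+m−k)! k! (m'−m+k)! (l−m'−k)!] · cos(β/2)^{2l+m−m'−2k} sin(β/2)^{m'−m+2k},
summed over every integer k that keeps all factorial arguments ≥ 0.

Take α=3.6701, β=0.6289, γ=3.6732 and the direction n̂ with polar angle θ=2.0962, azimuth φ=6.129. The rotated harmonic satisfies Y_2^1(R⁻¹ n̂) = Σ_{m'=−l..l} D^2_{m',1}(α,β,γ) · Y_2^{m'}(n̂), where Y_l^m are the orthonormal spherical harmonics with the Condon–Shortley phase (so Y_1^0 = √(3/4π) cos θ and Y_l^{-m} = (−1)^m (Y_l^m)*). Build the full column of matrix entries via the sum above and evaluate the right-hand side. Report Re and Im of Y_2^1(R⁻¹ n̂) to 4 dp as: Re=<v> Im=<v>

Re=-0.0390 Im=-0.3686

Need the full column D^2_{m',1} for m'=−2..2 at α=3.6701, β=0.6289, γ=3.6732.
cos(β/2)=0.950967, sin(β/2)=0.309293
d^2_{-2,1}: single k=3 term ⇒ +0.056274;  D = -0.048684-0.028225i
d^2_{-1,1}: k∈[2..3] ⇒ +0.259533 -0.009151 = +0.250382;  D = +0.250381-0.000776i
d^2_{0,1}: k∈[1..2] ⇒ +0.651542 -0.068921 = +0.582620;  D = -0.502215+0.295342i
d^2_{1,1}: k∈[0..1] ⇒ +0.817826 -0.259533 = +0.558293;  D = +0.272878-0.487061i
d^2_{2,1}: single k=0 term ⇒ -0.531982;  D = -0.009482-0.531897i
Y_2^{m'}(θ=2.0962,φ=6.129) and Σ D·Y over m':
  (-0.0487-0.0282i)·(+0.2755+0.0877i)  (+0.2504-0.0008i)·(-0.3312-0.0515i)  (-0.5022+0.2953i)·(-0.0774+0.0000i)  (+0.2729-0.4871i)·(+0.3312-0.0515i)  (-0.0095-0.5319i)·(+0.2755-0.0877i)
Y_2^1(R⁻¹ n̂) = -0.039024-0.368599i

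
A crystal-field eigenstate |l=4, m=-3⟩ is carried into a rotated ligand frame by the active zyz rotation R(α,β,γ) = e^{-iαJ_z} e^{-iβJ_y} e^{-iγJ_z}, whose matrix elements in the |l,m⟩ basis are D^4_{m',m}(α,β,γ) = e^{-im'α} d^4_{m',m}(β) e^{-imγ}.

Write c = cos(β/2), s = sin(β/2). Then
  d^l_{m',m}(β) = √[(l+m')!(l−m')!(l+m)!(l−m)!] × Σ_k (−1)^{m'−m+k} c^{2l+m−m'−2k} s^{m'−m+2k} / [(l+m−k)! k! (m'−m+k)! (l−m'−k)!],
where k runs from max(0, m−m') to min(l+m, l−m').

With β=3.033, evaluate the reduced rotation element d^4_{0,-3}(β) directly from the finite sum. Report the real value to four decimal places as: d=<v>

d^4_{0,-3}(β=3.0330) via the finite sum:
Half-angle: c=0.054270, s=0.998526. N=√(24·24·1·5040)=1703.830978
The bounds max(0,m−m')=0 and min(l+m,l−m')=1 give 2 terms
  k=0: (−1)^3·1703.8310/(144)·0.0543^5·0.9985^3 = -0.000006
  k=1: (−1)^4·1703.8310/(144)·0.0543^3·0.9985^5 = +0.001877
d^4_{0,-3}(3.0330) = -0.000006 +0.001877 = +0.001872

d=0.0019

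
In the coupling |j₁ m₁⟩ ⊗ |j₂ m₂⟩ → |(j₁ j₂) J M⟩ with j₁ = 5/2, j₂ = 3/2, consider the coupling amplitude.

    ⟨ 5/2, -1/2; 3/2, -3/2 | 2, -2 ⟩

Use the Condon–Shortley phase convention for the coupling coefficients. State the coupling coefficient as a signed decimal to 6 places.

+0.377964

triangle: 2!×3!×1!/7! = 12/5040
(j±m)!: 2!×3!×0!×3!×0!×4! = 1728
prefactor² = (2J+1)×Δ×N² = 144/7
  k=0: +1/(0!×2!×3!×0!×0!×1!) = 1/12
Σ = 1/12  ⇒  CG² = 144/7×(1/12)² = 1/7
CG = +√(1/7) = +0.377964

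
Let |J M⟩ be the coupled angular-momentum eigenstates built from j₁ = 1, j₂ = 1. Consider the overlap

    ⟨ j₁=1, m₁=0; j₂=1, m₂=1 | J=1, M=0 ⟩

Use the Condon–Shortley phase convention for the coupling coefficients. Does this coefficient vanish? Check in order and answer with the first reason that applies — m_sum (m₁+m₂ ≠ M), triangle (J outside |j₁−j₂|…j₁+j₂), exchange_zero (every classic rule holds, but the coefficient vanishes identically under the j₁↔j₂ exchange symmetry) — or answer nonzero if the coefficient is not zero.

m_sum

m-sum: m₁+m₂ = 0+1 = 1, M = 0  ✗ ⇒ coefficient is 0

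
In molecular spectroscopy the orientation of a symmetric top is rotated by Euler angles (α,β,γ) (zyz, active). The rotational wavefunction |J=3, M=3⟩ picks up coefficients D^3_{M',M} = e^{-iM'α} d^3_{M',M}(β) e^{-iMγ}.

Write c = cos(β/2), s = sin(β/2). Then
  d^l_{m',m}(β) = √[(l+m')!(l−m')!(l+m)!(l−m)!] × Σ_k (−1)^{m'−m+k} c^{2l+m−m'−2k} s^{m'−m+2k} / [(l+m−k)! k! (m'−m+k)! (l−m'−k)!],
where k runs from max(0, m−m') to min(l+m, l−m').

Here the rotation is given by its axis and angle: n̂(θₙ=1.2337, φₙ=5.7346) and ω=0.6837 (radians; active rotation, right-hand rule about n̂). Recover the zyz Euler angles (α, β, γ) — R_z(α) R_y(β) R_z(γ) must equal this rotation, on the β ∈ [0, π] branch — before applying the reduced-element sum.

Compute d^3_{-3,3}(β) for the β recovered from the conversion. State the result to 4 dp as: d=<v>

d=0.0010

Axis–angle → zyz. n̂ = (sinθₙcosφₙ, sinθₙsinφₙ, cosθₙ) = (+0.805241, -0.492131, +0.330748), ω = 0.6837.
R = I cosω + sinω [n̂]ₓ + (1−cosω) n̂n̂ᵀ gives
  R = [+0.920977, -0.297991, -0.251002; +0.119854, +0.829676, -0.545227; +0.370723, +0.472059, +0.799828]
β = atan2(√(R₁₃²+R₂₃²), R₃₃) = 0.643787; α = atan2(R₂₃, R₁₃) mod 2π = 4.280952; γ = atan2(R₃₂, −R₃₁) mod 2π = 2.236530
d^3_{-3,3}(β=0.6438) via the finite sum:
Half-angle: c=0.948638, s=0.316364. N=√(1·720·720·1)=720.000000
k∈{6} keeps every argument non-negative
  k=6: (−1)^0·720.0000/(720)·0.9486^0·0.3164^6 = +0.001003
d^3_{-3,3}(0.6438) = +0.001003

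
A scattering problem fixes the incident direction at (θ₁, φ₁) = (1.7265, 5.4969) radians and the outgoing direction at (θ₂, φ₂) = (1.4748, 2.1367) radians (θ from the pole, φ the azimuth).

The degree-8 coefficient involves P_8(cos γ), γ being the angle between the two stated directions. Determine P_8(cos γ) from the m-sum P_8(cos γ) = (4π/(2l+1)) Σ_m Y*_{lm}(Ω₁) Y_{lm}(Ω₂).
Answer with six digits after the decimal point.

0.275530

Summing Y*_{l m}(θ₁,φ₁)·Y_{l m}(θ₂,φ₂) over m ∈ [−8, 8]; prefactor 4π/(2·8+1) = 0.739198:
  m=-8: Y*=(0.467596, -0.003319)  Y=(-0.091453, 0.488256)  product (-0.041143, 0.228610)
  m=-7: Y*=(-0.208899, -0.206320)  Y=(-0.139857, -0.130568)  product (0.002277, 0.056131)
  m=-6: Y*=(-0.001191, -0.223684)  Y=(-0.305566, 0.079271)  product (0.018096, 0.068256)
  m=-5: Y*=(-0.220455, 0.222419)  Y=(0.066930, -0.207461)  product (0.031388, 0.060622)
  m=-4: Y*=(-0.132860, 0.000471)  Y=(-0.162614, -0.195901)  product (0.021697, 0.025951)
  m=-3: Y*=(0.221968, 0.220790)  Y=(0.226422, -0.028892)  product (0.056637, 0.043579)
  m=-2: Y*=(0.000160, 0.090382)  Y=(0.096276, -0.205040)  product (0.018547, 0.008669)
  m=-1: Y*=(0.219563, -0.219953)  Y=(0.124430, 0.195890)  product (0.070407, 0.015641)
  m=+0: Y*=(0.077619, -0.000000)  Y=(0.218082, 0.000000)  product (0.016927, 0.000000)
  m=+1: Y*=(-0.219563, -0.219953)  Y=(-0.124430, 0.195890)  product (0.070407, -0.015641)
  m=+2: Y*=(0.000160, -0.090382)  Y=(0.096276, 0.205040)  product (0.018547, -0.008669)
  m=+3: Y*=(-0.221968, 0.220790)  Y=(-0.226422, -0.028892)  product (0.056637, -0.043579)
  m=+4: Y*=(-0.132860, -0.000471)  Y=(-0.162614, 0.195901)  product (0.021697, -0.025951)
  m=+5: Y*=(0.220455, 0.222419)  Y=(-0.066930, -0.207461)  product (0.031388, -0.060622)
  m=+6: Y*=(-0.001191, 0.223684)  Y=(-0.305566, -0.079271)  product (0.018096, -0.068256)
  m=+7: Y*=(0.208899, -0.206320)  Y=(0.139857, -0.130568)  product (0.002277, -0.056131)
  m=+8: Y*=(0.467596, 0.003319)  Y=(-0.091453, -0.488256)  product (-0.041143, -0.228610)
Accumulated sum (0.372741, -0.000000); after 4π/(2l+1) scaling, (0.275530, -0.000000) ⇒ P_8 = 0.275530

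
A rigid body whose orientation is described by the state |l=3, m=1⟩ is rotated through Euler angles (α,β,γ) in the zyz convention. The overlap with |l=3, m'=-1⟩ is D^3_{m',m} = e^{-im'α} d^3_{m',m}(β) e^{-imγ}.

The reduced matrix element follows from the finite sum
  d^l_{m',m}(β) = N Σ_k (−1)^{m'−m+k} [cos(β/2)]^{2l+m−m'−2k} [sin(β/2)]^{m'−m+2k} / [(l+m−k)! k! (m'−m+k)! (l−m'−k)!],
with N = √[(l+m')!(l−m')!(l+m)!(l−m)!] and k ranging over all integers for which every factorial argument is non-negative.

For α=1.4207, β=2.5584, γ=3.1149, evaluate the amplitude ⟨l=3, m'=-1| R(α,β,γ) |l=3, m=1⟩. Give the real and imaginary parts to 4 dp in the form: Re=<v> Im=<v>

Re=-0.0312 Im=-0.2513

First d^3_{-1,1}(β=2.5584), then the phase factors e^{-i(-1)α} and e^{-i(1)γ}:
With c≡cos(β/2)=0.287482 and s≡sin(β/2)=0.957786, N=[2·24·24·2]^{1/2}=48.000000
Admissible k: 2..4 (factorial args all ≥0)
  k=2: (−1)^0·48.0000/(8)·0.2875^4·0.9578^2 = +0.037595
  k=3: (−1)^1·48.0000/(6)·0.2875^2·0.9578^4 = -0.556396
  k=4: (−1)^2·48.0000/(48)·0.2875^0·0.9578^6 = +0.771990
d^3_{-1,1}(2.5584) = +0.037595 -0.556396 +0.771990 = +0.253188
Attach z-rotation phases: D = e^{-i(-1)(1.4207)}·(+0.253188)·e^{-i(1)(3.1149)} = -0.031165-0.251263i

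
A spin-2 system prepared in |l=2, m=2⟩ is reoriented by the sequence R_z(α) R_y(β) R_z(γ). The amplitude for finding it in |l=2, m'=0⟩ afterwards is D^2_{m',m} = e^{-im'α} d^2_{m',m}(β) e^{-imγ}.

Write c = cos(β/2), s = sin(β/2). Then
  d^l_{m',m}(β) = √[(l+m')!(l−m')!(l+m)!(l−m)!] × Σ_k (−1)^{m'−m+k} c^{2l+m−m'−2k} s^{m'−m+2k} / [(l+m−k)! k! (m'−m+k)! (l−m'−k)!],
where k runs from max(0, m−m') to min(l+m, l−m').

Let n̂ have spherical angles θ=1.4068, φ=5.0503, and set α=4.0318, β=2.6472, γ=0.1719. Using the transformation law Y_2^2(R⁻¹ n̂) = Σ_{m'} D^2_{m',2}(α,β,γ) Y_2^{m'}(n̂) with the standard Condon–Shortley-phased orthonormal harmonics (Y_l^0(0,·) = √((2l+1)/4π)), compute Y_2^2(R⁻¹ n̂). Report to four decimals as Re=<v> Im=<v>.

Re=-0.2698 Im=-0.2708

Need the full column D^2_{m',2} for m'=−2..2 at α=4.0318, β=2.6472, γ=0.1719.
cos(β/2)=0.244686, sin(β/2)=0.969602
d^2_{-2,2}: single k=4 term ⇒ +0.883842;  D = +0.118240+0.875897i
d^2_{-1,2}: single k=3 term ⇒ +0.446088;  D = -0.381136-0.231797i
d^2_{0,2}: single k=2 term ⇒ +0.137874;  D = +0.129806-0.046473i
d^2_{1,2}: single k=1 term ⇒ +0.028409;  D = -0.009388+0.026813i
d^2_{2,2}: single k=0 term ⇒ +0.003585;  D = -0.001884-0.003050i
Y_2^{m'}(θ=1.4068,φ=5.0503) and Σ D·Y over m':
  (+0.1182+0.8759i)·(-0.2933+0.2352i)  (-0.3811-0.2318i)·(+0.0413+0.1174i)  (+0.1298-0.0465i)·(-0.2902+0.0000i)  (-0.0094+0.0268i)·(-0.0413+0.1174i)  (-0.0019-0.0030i)·(-0.2933-0.2352i)
Y_2^2(R⁻¹ n̂) = -0.269786-0.270816i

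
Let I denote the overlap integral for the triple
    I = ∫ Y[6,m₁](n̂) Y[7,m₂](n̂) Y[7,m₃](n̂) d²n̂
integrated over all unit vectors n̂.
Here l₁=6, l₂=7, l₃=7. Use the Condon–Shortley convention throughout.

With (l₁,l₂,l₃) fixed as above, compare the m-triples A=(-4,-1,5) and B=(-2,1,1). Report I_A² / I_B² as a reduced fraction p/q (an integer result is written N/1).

Shared (l₁,l₂,l₃)=(6,7,7): N and (l;000)² cancel in I_A²/I_B².
A: Δ = 6!·6!·8!/21! = 1/2444321880; Racah Σ t=4..6: t=4:+1/49766400 t=5:−1/72576000 t=6:+1/1393459200 = 7/995328000; ⇒ 3j(6 7 7; -4 -1 5)² = 343/83980, sgn +1
B: Δ = 6!·6!·8!/21! = 1/2444321880; Racah Σ t=2..6: t=2:+1/49766400 t=3:−1/3110400 t=4:+1/1327104 t=5:−1/3110400 t=6:+1/49766400 = 1/6635520; ⇒ 3j(6 7 7; -2 1 1)² = 350/46189, sgn +1
I_A²/I_B² = (343/83980)/(350/46189) = 539/1000

539/1000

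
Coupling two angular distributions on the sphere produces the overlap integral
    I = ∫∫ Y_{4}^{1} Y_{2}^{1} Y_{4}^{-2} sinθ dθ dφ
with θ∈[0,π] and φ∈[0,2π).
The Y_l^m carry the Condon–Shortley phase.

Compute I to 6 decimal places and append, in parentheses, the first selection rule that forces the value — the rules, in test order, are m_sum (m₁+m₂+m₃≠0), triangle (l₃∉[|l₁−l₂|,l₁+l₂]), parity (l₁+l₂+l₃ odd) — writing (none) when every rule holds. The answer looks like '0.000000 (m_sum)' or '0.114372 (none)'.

m-sum 0 ✓  L=10 even ✓  2≤4≤6 ✓
Π(2lᵢ+1) = 9×5×9 = 405
triangle coeff Δ(4,2,4) = 1/13860
Σ_t [0,2]: t=0:+1/192 t=1:−1/36 t=2:+1/192 = -5/288
(3j)²=20/693 [(4 2 4; 0 0 0)], sign=-1
Σ_t [1,2]: t=1:−1/96 t=2:+1/240 = -1/160
(3j)²=27/1540 [(4 2 4; 1 1 -2)], sign=-1
⇒ 4πI² = 1215/5929
I = (+1)√(1215/5929/(4π)) = 0.12770047
No selection rule forces the value: the integral is nonzero (none).

0.127700 (none)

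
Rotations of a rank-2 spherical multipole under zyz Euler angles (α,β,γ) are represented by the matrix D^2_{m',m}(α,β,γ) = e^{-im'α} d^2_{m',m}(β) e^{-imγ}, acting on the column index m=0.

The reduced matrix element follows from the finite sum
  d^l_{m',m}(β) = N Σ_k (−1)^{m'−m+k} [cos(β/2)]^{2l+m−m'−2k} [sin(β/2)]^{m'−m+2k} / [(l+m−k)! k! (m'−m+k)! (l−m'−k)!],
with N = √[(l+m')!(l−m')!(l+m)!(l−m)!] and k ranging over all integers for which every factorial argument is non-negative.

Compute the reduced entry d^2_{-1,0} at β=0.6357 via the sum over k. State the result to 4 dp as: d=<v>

d^2_{-1,0}(β=0.6357) via the finite sum:
Half-angle: c=0.949910, s=0.312525. N=√(1·6·2·2)=4.898979
k: max(0,(0)−(-1))=1 … min(2+(0),2−(-1))=2
  k=1: (−1)^0·4.8990/(2)·0.9499^3·0.3125^1 = +0.656156
  k=2: (−1)^1·4.8990/(2)·0.9499^1·0.3125^3 = -0.071025
d^2_{-1,0}(0.6357) = +0.656156 -0.071025 = +0.585131

d=0.5851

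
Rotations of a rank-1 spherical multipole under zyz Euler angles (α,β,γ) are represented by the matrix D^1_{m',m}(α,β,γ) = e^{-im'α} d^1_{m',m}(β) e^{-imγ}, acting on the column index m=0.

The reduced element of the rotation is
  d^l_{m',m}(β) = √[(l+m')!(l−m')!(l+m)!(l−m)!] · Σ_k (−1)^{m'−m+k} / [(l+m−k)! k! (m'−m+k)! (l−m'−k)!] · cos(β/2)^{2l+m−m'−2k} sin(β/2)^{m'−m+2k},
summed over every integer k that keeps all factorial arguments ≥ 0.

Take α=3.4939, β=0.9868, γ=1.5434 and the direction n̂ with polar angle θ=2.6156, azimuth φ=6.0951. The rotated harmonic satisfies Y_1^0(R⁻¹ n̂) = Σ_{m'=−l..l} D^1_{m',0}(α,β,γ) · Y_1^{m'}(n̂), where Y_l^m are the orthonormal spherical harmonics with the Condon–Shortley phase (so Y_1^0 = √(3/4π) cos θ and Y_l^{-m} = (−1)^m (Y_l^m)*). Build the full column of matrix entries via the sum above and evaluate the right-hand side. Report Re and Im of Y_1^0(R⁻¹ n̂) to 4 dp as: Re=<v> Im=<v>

Re=-0.4085 Im=0.0000

Need the full column D^1_{m',0} for m'=−1..1 at α=3.4939, β=0.9868, γ=1.5434.
cos(β/2)=0.880728, sin(β/2)=0.473623
d^1_{-1,0}: single k=1 term ⇒ +0.589915;  D = -0.553682-0.203559i
d^1_{0,0}: k∈[0..1] ⇒ +0.775681 -0.224319 = +0.551362;  D = +0.551362+0.000000i
d^1_{1,0}: single k=0 term ⇒ -0.589915;  D = +0.553682-0.203559i
Y_1^{m'}(θ=2.6156,φ=6.0951) and Σ D·Y over m':
  (-0.5537-0.2036i)·(+0.1704+0.0324i)  (+0.5514+0.0000i)·(-0.4226+0.0000i)  (+0.5537-0.2036i)·(-0.1704+0.0324i)
Y_1^0(R⁻¹ n̂) = -0.408476+0.000000i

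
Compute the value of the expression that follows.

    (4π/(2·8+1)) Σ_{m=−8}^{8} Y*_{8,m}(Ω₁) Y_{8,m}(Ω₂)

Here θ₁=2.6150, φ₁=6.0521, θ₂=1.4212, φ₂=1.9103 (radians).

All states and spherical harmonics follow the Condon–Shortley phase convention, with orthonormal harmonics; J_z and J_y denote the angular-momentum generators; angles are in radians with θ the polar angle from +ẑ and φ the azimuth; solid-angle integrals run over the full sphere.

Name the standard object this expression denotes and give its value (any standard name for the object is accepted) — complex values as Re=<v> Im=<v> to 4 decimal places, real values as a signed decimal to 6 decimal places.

Legendre polynomial (addition theorem), -0.269301

This sum is the spherical-harmonic addition theorem: it equals the Legendre polynomial P_l(cos γ) of the angle γ between the two directions.
Summing Y*_{l m}(θ₁,φ₁)·Y_{l m}(θ₂,φ₂) over m ∈ [−8, 8]; prefactor 4π/(2·8+1) = 0.739198:
  m=-8: (-0.000576, -0.002018) × (-0.429114, -0.194501) = (-0.000145, 0.000978)  (running Σ = (-0.000145, 0.000978))
  m=-7: (0.000675, 0.014422) × (0.196724, -0.204890) = (0.003088, 0.002699)  (running Σ = (0.002942, 0.003677))
  m=-6: (0.011351, -0.060899) × (-0.105475, -0.209598) = (-0.013962, 0.004044)  (running Σ = (-0.011019, 0.007721))
  m=-5: (-0.074695, 0.169365) × (0.303095, -0.038616) = (-0.016100, 0.054218)  (running Σ = (-0.027119, 0.061939))
  m=-4: (0.232437, -0.308016) × (0.031046, -0.143697) = (-0.037045, -0.042963)  (running Σ = (-0.064164, 0.018976))
  m=-3: (-0.394742, 0.327962) × (0.261640, 0.161237) = (-0.156160, 0.022161)  (running Σ = (-0.220323, 0.041136))
  m=-2: (0.254259, -0.126660) × (0.082458, -0.066545) = (0.012537, -0.027364)  (running Σ = (-0.207786, 0.013773))
  m=-1: (0.257684, -0.060630) × (0.101923, 0.288587) = (0.043761, 0.068185)  (running Σ = (-0.164025, 0.081957))
  m=0: (-0.387416, -0.000000) × (0.093605, 0.000000) = (-0.036264, -0.000000)  (running Σ = (-0.200289, 0.081957))
  m=1: (-0.257684, -0.060630) × (-0.101923, 0.288587) = (0.043761, -0.068185)  (running Σ = (-0.156529, 0.013773))
  m=2: (0.254259, 0.126660) × (0.082458, 0.066545) = (0.012537, 0.027364)  (running Σ = (-0.143992, 0.041136))
  m=3: (0.394742, 0.327962) × (-0.261640, 0.161237) = (-0.156160, -0.022161)  (running Σ = (-0.300151, 0.018976))
  m=4: (0.232437, 0.308016) × (0.031046, 0.143697) = (-0.037045, 0.042963)  (running Σ = (-0.337196, 0.061939))
  m=5: (0.074695, 0.169365) × (-0.303095, -0.038616) = (-0.016100, -0.054218)  (running Σ = (-0.353296, 0.007721))
  m=6: (0.011351, 0.060899) × (-0.105475, 0.209598) = (-0.013962, -0.004044)  (running Σ = (-0.367257, 0.003677))
  m=7: (-0.000675, 0.014422) × (-0.196724, -0.204890) = (0.003088, -0.002699)  (running Σ = (-0.364169, 0.000978))
  m=8: (-0.000576, 0.002018) × (-0.429114, 0.194501) = (-0.000145, -0.000978)  (running Σ = (-0.364315, -0.000000))
Σ over m = (-0.364315, -0.000000); ×(4π/17) → (-0.269301, -0.000000). Real part: -0.269301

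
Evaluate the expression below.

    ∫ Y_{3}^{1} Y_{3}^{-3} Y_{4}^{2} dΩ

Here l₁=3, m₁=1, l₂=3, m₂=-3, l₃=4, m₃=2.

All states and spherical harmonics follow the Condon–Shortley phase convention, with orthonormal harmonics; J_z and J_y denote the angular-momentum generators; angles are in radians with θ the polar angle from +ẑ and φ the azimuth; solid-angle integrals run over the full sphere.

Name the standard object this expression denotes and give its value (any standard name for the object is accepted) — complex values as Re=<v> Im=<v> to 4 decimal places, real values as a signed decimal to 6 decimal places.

Gaunt coefficient, -0.188451

This is a Gaunt coefficient — the integral of a triple product of spherical harmonics over the sphere.
Rules hold: Σm=0, L=10 even, 0≤4≤6.
N = 7·7·9 = 441
Δ = 2!·4!·4!/11! = 1/34650
Racah Σ t=0..2: t=0:+1/72 t=1:−1/16 t=2:+1/72 = -5/144
⇒ 3j(3 3 4; 0 0 0)² = 2/77, sgn -1
Racah Σ t=0..0: t=0:+1/192 = 1/192
⇒ 3j(3 3 4; 1 -3 2)² = 3/77, sgn +1
4πI² = N·(3j₀)²·(3jₘ)² = 54/121
I = -1·√(0.446281/4π) = -0.18845135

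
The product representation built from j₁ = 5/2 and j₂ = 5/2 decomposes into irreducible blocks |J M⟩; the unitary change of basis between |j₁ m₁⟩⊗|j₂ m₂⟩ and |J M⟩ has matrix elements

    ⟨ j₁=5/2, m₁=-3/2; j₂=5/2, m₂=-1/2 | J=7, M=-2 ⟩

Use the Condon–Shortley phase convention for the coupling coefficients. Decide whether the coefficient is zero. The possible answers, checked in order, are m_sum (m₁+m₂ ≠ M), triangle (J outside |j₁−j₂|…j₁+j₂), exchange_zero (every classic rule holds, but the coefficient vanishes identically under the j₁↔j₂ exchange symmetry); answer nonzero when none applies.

triangle

m-sum: m₁+m₂ = -3/2+(-1/2) = -2, M = -2  ✓
triangle: need |j₁−j₂| ≤ J ≤ j₁+j₂, i.e. J ∈ [0, 5]; J = 7 is outside ✗ ⇒ coefficient is 0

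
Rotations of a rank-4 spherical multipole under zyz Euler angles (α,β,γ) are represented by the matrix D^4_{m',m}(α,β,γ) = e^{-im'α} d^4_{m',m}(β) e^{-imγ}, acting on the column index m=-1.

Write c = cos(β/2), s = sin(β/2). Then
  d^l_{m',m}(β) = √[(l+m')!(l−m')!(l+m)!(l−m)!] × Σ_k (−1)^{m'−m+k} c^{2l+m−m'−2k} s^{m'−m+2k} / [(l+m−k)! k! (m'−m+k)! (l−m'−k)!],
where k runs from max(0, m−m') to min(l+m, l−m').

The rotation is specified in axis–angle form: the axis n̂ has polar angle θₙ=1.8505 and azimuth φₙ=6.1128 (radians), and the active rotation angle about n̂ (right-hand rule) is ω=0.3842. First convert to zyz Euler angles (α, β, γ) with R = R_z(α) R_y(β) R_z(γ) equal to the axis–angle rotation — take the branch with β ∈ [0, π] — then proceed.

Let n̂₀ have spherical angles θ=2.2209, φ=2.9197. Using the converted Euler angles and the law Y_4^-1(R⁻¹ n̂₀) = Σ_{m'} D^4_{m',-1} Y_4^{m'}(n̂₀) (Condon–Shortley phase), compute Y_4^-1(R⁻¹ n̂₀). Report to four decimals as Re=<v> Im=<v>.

Axis–angle → zyz. n̂ = (sinθₙcosφₙ, sinθₙsinφₙ, cosθₙ) = (+0.947220, -0.162972, -0.276071), ω = 0.3842.
R = I cosω + sinω [n̂]ₓ + (1−cosω) n̂n̂ᵀ gives
  R = [+0.992508, +0.092222, -0.080149; -0.114730, +0.929035, -0.351755; +0.042021, +0.358315, +0.932655]
β = atan2(√(R₁₃²+R₂₃²), R₃₃) = 0.369093; α = atan2(R₂₃, R₁₃) mod 2π = 4.488360; γ = atan2(R₃₂, −R₃₁) mod 2π = 1.687538
Need the full column D^4_{m',-1} for m'=−4..4 at α=4.4884, β=0.3691, γ=1.6875.
cos(β/2)=0.983020, sin(β/2)=0.183501
d^4_{-4,-1}: single k=3 term ⇒ +0.042444;  D = +0.029831+0.030193i
d^4_{-3,-1}: k∈[2..3] ⇒ +0.241168 -0.014006 = +0.227162;  D = -0.193024+0.119768i
d^4_{-2,-1}: k∈[1..3] ⇒ +0.690573 -0.120318 +0.002795 = +0.573050;  D = -0.186406-0.541884i
d^4_{-1,-1}: k∈[0..3] ⇒ +0.871961 -0.455765 +0.031763 -0.000369 = +0.447590;  D = +0.445017-0.047929i
d^4_{0,-1}: k∈[0..3] ⇒ -0.727928 +0.152192 -0.005303 +0.000031 = -0.581008;  D = +0.067674-0.577054i
d^4_{1,-1}: k∈[0..3] ⇒ +0.303843 -0.031763 +0.000553 -0.000001 = +0.272632;  D = -0.256955-0.091117i
d^4_{2,-1}: k∈[0..2] ⇒ -0.080212 +0.004193 -0.000029 = -0.076049;  D = -0.040705+0.064238i
d^4_{3,-1}: k∈[0..1] ⇒ +0.014006 -0.000293 = +0.013713;  D = +0.009664+0.009730i
d^4_{4,-1}: single k=0 term ⇒ -0.001479;  D = +0.001255-0.000783i
Y_4^{m'}(θ=2.2209,φ=2.9197) and Σ D·Y over m':
  (+0.0298+0.0302i)·(+0.1122+0.1378i)  (-0.1930+0.1198i)·(+0.3005+0.2360i)  (-0.1864-0.5419i)·(+0.2995+0.1424i)  (+0.4450-0.0479i)·(-0.0968-0.0218i)  (+0.0677-0.5771i)·(-0.3484+0.0000i)  (-0.2570-0.0911i)·(+0.0968-0.0218i)  (-0.0407+0.0642i)·(+0.2995-0.1424i)  (+0.0097+0.0097i)·(-0.3005+0.2360i)  (+0.0013-0.0008i)·(+0.1122-0.1378i)
Y_4^-1(R⁻¹ n̂) = -0.168571+0.025967i

Re=-0.1686 Im=0.0260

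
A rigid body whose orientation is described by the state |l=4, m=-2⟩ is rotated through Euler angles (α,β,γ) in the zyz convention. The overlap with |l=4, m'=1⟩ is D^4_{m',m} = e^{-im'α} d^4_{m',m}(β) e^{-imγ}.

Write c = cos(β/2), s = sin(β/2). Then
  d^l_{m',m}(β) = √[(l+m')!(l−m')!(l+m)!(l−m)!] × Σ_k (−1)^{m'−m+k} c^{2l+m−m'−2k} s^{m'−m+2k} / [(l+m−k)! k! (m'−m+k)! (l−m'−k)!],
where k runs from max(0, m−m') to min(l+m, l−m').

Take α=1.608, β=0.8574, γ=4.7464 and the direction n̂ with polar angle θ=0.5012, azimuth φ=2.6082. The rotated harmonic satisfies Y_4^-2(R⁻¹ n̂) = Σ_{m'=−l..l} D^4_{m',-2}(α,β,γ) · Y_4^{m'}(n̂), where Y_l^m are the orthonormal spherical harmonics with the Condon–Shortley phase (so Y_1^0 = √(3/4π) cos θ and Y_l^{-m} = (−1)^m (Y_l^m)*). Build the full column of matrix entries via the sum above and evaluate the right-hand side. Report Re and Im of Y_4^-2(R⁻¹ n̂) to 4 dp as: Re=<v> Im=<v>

Re=-0.0554 Im=-0.4254

Need the full column D^4_{m',-2} for m'=−4..4 at α=1.6080, β=0.8574, γ=4.7464.
cos(β/2)=0.909507, sin(β/2)=0.415689
d^4_{-4,-2}: single k=2 term ⇒ +0.517549;  D = -0.505430-0.111346i
d^4_{-3,-2}: k∈[1..2] ⇒ +0.800708 -0.501788 = +0.298920;  D = -0.053408+0.294111i
d^4_{-2,-2}: k∈[0..2] ⇒ +0.468218 -1.173691 +0.306470 = -0.399003;  D = -0.394963-0.056638i
d^4_{-1,-2}: k∈[0..2] ⇒ -0.907918 +0.948290 -0.132061 = -0.091689;  D = -0.009630+0.091182i
d^4_{0,-2}: k∈[0..2] ⇒ +0.927884 -0.516877 +0.040490 = +0.451497;  D = -0.450453-0.030688i
d^4_{1,-2}: k∈[0..2] ⇒ -0.632193 +0.198092 -0.008276 = -0.442378;  D = +0.013631-0.442168i
d^4_{2,-2}: k∈[0..2] ⇒ +0.306470 -0.051216 +0.000892 = +0.256146;  D = +0.256141-0.001636i
d^4_{3,-2}: k∈[0..1] ⇒ -0.104820 +0.007299 = -0.097521;  D = +0.004250+0.097429i
d^4_{4,-2}: single k=0 term ⇒ +0.022584;  D = -0.022510+0.001823i
Y_4^{m'}(θ=0.5012,φ=2.6082) and Σ D·Y over m':
  (-0.5054-0.1113i)·(-0.0126+0.0199i)  (-0.0534+0.2941i)·(+0.0036-0.1217i)  (-0.3950-0.0566i)·(+0.1635+0.2965i)  (-0.0096+0.0912i)·(-0.4092-0.2416i)  (-0.4505-0.0307i)·(+0.0667+0.0000i)  (+0.0136-0.4422i)·(+0.4092-0.2416i)  (+0.2561-0.0016i)·(+0.1635-0.2965i)  (+0.0042+0.0974i)·(-0.0036-0.1217i)  (-0.0225+0.0018i)·(-0.0126-0.0199i)
Y_4^-2(R⁻¹ n̂) = -0.055405-0.425405i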